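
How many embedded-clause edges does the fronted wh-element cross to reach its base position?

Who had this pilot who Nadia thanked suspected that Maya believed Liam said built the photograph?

"who" is extracted from the subject of "built".
Boundaries crossed, outermost first: [that], [Ø], [Ø] — 3 in total.

3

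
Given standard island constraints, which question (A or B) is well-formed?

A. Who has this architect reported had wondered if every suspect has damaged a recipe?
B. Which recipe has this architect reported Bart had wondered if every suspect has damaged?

A

In B, the wh-phrase is extracted from inside a wh-island (introduced by "if"), which blocks movement.
In A, the extraction path crosses only that-complement boundaries, which are transparent.
So A is grammatical.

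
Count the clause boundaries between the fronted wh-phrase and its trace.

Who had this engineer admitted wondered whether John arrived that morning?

1

"who" is extracted from the subject of "wondered".
Boundaries crossed, outermost first: [Ø] — 1 in total.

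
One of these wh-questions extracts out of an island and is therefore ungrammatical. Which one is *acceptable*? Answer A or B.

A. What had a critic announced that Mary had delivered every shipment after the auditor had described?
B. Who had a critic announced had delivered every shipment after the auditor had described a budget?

In A, the wh-phrase is extracted from inside an adjunct island (introduced by "after"), which blocks movement.
In B, the extraction path crosses only that-complement boundaries, which are transparent.
So B is grammatical.

B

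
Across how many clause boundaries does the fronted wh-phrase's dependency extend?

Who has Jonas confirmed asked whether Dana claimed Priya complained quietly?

"who" is extracted from the subject of "asked".
Boundaries crossed, outermost first: [Ø] — 1 in total.

1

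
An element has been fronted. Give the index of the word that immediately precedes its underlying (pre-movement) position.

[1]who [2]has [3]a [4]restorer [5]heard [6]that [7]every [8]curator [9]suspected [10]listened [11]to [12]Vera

9

The displaced element is "who" (word 1).
It is linked across 2 clause boundaries (that → Ø).
It functions as the subject of "listened", so the gap sits immediately after word 9 ("suspected").
Base order: A restorer has heard that every curator suspected who listened to Vera.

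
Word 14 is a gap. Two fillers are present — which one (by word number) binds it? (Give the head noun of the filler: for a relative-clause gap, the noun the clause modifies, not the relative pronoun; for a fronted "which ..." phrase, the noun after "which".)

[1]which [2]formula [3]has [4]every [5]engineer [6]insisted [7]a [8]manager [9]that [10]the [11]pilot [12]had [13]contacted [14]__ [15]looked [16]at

The marked gap is inside the relative clause, the direct object of "contacted".
Its filler is the head noun "manager" (via "that"), at word 8.
(The other dependency links word 2 to a gap after word 16.)

8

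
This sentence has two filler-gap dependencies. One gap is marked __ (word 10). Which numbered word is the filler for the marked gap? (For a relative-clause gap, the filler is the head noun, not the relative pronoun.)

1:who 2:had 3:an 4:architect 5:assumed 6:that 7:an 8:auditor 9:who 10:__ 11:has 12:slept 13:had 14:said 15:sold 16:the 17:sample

The marked gap is inside the relative clause, the subject of "slept".
Its filler is the head noun "auditor" (via "who"), at word 8.
(The other dependency links word 1 to a gap after word 14.)

8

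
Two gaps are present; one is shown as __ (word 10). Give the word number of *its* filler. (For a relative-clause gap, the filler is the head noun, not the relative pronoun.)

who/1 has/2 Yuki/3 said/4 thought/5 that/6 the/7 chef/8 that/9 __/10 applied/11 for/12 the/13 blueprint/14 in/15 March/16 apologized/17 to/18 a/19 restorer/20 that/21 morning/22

The marked gap is inside the relative clause, the subject of "applied".
Its filler is the head noun "chef" (via "that"), at word 8.
(The other dependency links word 1 to a gap after word 4.)

8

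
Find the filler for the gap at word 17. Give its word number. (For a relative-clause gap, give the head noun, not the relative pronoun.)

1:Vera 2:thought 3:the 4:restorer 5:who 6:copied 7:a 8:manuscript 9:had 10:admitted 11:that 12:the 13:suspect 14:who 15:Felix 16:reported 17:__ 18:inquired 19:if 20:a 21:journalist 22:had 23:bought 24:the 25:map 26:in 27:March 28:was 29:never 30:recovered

13

The gap at 17 is the subject of "inquired", inside a relative clause.
The relative pronoun is "who" (word 14); it is bound by the head noun immediately before it.
Its filler is the head noun "suspect", at word 13.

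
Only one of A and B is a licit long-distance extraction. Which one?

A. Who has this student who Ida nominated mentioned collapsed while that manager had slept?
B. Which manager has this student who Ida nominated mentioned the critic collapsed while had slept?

A

In B, the wh-phrase is extracted from inside an adjunct island (introduced by "while"), which blocks movement.
In A, the extraction path crosses only that-complement boundaries, which are transparent.
So A is grammatical.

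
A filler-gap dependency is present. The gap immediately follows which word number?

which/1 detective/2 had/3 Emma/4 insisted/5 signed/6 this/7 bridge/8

The displaced element is "which detective" (word 2).
It is linked across 1 clause boundary (Ø).
It functions as the subject of "signed", so the gap sits immediately after word 5 ("insisted").
Base order: Emma had insisted which detective signed this bridge.

5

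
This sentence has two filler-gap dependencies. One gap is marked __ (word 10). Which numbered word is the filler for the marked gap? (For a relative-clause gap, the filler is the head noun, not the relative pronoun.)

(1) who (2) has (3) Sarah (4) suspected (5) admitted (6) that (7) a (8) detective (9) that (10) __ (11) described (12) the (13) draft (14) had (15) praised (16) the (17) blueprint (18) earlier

8

The marked gap is inside the relative clause, the subject of "described".
Its filler is the head noun "detective" (via "that"), at word 8.
(The other dependency links word 1 to a gap after word 4.)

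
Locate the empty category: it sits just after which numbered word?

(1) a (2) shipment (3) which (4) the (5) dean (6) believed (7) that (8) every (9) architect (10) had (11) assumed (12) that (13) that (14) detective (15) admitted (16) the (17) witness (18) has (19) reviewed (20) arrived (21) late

The displaced element is "a shipment" (word 2).
It is linked across 3 clause boundaries (that → that → Ø).
It functions as the direct object of "reviewed", so the gap sits immediately after word 19 ("reviewed").
Base order: The dean believed that every architect had assumed that that detective admitted the witness has reviewed a shipment.

19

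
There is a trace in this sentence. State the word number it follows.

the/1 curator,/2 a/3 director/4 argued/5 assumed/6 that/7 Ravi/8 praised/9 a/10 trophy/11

5

The displaced element is "the curator" (word 2).
It is linked across 1 clause boundary (Ø).
It functions as the subject of "assumed", so the gap sits immediately after word 5 ("argued").
Base order: A director argued the curator assumed that Ravi praised a trophy.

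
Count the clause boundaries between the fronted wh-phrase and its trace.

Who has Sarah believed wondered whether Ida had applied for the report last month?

"who" is extracted from the subject of "wondered".
Boundaries crossed, outermost first: [Ø] — 1 in total.

1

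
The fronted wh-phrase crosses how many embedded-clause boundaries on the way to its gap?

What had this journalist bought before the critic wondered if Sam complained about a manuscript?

"what" originates inside the matrix clause — no clause boundary is crossed.

0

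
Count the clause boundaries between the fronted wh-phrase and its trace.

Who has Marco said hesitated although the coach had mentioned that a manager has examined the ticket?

"who" is extracted from the subject of "hesitated".
Boundaries crossed, outermost first: [Ø] — 1 in total.

1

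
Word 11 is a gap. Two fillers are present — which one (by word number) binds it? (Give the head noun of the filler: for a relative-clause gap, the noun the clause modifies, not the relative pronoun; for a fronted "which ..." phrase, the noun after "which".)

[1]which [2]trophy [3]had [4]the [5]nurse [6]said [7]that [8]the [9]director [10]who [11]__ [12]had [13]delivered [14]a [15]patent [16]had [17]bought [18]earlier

9

The marked gap is inside the relative clause, the subject of "delivered".
Its filler is the head noun "director" (via "who"), at word 9.
(The other dependency links word 2 to a gap after word 17.)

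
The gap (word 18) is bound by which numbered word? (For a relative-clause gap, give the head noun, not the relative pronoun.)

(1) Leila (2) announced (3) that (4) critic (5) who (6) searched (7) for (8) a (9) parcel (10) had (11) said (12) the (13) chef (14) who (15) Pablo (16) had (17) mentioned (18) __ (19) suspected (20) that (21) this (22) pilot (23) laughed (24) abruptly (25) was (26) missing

13

The gap at 18 is the subject of "suspected", inside a relative clause.
The relative pronoun is "who" (word 14); it is bound by the head noun immediately before it.
Its filler is the head noun "chef", at word 13.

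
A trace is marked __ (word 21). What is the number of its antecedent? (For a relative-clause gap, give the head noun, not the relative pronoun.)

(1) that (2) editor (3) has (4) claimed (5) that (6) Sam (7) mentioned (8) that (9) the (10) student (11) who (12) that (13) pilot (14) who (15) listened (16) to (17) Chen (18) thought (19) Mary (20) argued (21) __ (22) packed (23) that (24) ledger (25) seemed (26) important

10

The gap at 21 is the subject of "packed", inside a relative clause.
The relative pronoun is "who" (word 11); it is bound by the head noun immediately before it.
Its filler is the head noun "student", at word 10.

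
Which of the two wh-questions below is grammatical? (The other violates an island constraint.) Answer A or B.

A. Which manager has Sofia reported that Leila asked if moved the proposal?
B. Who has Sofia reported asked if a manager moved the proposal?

B

In A, the wh-phrase is extracted from inside a wh-island (introduced by "if"), which blocks movement.
In B, the extraction path crosses only that-complement boundaries, which are transparent.
So B is grammatical.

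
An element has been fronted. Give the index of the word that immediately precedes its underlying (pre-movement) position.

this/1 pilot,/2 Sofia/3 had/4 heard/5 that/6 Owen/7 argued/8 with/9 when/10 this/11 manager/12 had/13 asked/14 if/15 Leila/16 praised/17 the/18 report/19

The displaced element is "this pilot" (word 2).
It is linked across 1 clause boundary (that).
It functions as the object of the preposition "with" of "argued", so the gap sits immediately after word 9 ("with").
Base order: Sofia had heard that Owen argued with this pilot when this manager had asked if Leila praised the report.

9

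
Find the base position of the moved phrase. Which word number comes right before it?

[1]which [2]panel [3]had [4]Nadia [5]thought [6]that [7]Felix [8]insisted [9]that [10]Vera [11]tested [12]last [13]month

11

The displaced element is "which panel" (word 2).
It is linked across 2 clause boundaries (that → that).
It functions as the direct object of "tested", so the gap sits immediately after word 11 ("tested").
Base order: Nadia had thought that Felix insisted that Vera tested which panel last month.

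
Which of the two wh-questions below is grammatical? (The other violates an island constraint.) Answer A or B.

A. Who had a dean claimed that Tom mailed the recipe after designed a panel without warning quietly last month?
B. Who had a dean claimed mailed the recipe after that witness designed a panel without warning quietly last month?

In A, the wh-phrase is extracted from inside an adjunct island (introduced by "after"), which blocks movement.
In B, the extraction path crosses only that-complement boundaries, which are transparent.
So B is grammatical.

B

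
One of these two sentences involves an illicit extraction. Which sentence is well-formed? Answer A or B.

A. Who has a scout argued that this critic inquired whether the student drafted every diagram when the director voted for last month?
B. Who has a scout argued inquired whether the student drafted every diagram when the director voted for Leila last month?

In A, the wh-phrase is extracted from inside a wh-island (introduced by "whether"), which blocks movement.
In B, the extraction path crosses only that-complement boundaries, which are transparent.
So B is grammatical.

B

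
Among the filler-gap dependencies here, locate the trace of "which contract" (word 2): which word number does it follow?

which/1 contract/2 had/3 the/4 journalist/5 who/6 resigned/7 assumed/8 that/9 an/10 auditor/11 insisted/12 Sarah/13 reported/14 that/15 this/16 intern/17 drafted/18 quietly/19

18

The displaced element is "which contract" (word 2).
It is linked across 3 clause boundaries (that → Ø → that).
It functions as the direct object of "drafted", so the gap sits immediately after word 18 ("drafted").
Base order: The journalist who resigned had assumed that an auditor insisted Sarah reported that this intern drafted which contract quietly.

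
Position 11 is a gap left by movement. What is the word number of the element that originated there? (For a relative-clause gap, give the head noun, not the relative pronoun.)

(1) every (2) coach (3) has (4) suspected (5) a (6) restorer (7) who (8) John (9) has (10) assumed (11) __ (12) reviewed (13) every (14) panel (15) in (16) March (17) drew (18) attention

The gap at 11 is the subject of "reviewed", inside a relative clause.
The relative pronoun is "who" (word 7); it is bound by the head noun immediately before it.
Its filler is the head noun "restorer", at word 6.

6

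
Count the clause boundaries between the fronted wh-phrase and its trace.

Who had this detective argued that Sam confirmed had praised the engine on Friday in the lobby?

"who" is extracted from the subject of "praised".
Boundaries crossed, outermost first: [that], [Ø] — 2 in total.

2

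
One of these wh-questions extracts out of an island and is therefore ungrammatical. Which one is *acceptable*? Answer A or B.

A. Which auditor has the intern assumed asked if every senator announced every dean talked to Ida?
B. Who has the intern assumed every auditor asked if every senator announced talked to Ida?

In B, the wh-phrase is extracted from inside a wh-island (introduced by "if"), which blocks movement.
In A, the extraction path crosses only that-complement boundaries, which are transparent.
So A is grammatical.

A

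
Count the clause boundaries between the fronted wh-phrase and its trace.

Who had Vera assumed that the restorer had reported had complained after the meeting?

2

"who" is extracted from the subject of "complained".
Boundaries crossed, outermost first: [that], [Ø] — 2 in total.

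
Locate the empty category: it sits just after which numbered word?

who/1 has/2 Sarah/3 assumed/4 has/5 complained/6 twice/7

4

The displaced element is "who" (word 1).
It is linked across 1 clause boundary (Ø).
It functions as the subject of "complained", so the gap sits immediately after word 4 ("assumed").
Base order: Sarah has assumed that who has complained twice.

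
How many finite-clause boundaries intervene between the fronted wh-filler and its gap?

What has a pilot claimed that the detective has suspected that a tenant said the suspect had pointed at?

"what" is extracted from the PP object of "pointed".
Boundaries crossed, outermost first: [that], [that], [Ø] — 3 in total.

3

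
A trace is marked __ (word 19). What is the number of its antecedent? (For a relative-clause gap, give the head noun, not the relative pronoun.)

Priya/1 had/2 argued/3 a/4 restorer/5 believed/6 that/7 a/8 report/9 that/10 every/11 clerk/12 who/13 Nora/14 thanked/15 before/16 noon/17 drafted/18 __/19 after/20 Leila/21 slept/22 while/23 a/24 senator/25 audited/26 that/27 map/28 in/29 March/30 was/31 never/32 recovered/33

The gap at 19 is the object of "drafted", inside a relative clause.
The relative pronoun is "that" (word 10); it is bound by the head noun immediately before it.
Its filler is the head noun "report", at word 9.

9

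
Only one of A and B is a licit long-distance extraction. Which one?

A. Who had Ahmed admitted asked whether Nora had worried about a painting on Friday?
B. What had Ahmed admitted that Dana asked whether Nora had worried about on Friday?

In B, the wh-phrase is extracted from inside a wh-island (introduced by "whether"), which blocks movement.
In A, the extraction path crosses only that-complement boundaries, which are transparent.
So A is grammatical.

A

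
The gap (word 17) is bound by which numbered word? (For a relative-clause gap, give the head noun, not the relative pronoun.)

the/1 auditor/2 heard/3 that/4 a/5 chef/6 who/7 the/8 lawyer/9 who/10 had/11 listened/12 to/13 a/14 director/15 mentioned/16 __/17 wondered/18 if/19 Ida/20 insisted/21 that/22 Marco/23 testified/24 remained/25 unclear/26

The gap at 17 is the subject of "wondered", inside a relative clause.
The relative pronoun is "who" (word 7); it is bound by the head noun immediately before it.
Its filler is the head noun "chef", at word 6.

6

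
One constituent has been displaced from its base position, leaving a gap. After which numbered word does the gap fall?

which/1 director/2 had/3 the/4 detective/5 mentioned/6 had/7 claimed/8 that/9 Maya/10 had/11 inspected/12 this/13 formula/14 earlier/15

The displaced element is "which director" (word 2).
It is linked across 1 clause boundary (Ø).
It functions as the subject of "claimed", so the gap sits immediately after word 6 ("mentioned").
Base order: The detective had mentioned that which director had claimed that Maya had inspected this formula earlier.

6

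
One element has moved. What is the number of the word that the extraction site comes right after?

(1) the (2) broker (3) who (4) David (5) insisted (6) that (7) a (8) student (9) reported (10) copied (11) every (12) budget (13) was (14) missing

The displaced element is "the broker" (word 2).
It is linked across 2 clause boundaries (that → Ø).
It functions as the subject of "copied", so the gap sits immediately after word 9 ("reported").
Base order: David insisted that a student reported the broker copied every budget.

9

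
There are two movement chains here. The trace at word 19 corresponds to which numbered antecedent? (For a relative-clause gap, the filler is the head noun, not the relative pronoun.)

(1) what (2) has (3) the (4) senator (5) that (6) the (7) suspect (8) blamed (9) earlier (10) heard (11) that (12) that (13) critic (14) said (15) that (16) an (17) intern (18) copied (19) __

1

The marked gap is the direct object of "copied".
Its filler is the fronted wh-phrase "what", at word 1.
(The other dependency links word 4 to a gap after word 8.)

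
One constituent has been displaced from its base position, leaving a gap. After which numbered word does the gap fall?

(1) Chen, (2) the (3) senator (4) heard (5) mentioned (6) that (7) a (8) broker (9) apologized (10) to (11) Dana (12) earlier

The displaced element is "Chen" (word 1).
It is linked across 1 clause boundary (Ø).
It functions as the subject of "mentioned", so the gap sits immediately after word 4 ("heard").
Base order: The senator heard Chen mentioned that a broker apologized to Dana earlier.

4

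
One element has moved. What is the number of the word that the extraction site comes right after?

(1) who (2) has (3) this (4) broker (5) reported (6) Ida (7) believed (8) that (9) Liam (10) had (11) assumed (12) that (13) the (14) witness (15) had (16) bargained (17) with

The displaced element is "who" (word 1).
It is linked across 3 clause boundaries (Ø → that → that).
It functions as the object of the preposition "with" of "bargained", so the gap sits immediately after word 17 ("with").
Base order: This broker has reported Ida believed that Liam had assumed that the witness had bargained with who.

17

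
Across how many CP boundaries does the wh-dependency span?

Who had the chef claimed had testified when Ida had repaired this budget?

1

"who" is extracted from the subject of "testified".
Boundaries crossed, outermost first: [Ø] — 1 in total.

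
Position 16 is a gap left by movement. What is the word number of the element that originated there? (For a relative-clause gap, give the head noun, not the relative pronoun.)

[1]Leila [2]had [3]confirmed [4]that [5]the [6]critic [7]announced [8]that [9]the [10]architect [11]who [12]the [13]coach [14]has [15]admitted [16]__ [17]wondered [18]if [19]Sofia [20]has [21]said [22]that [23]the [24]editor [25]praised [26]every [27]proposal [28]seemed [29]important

10

The gap at 16 is the subject of "wondered", inside a relative clause.
The relative pronoun is "who" (word 11); it is bound by the head noun immediately before it.
Its filler is the head noun "architect", at word 10.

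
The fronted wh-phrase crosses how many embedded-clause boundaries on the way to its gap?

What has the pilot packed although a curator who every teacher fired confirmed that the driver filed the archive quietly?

0

"what" originates inside the matrix clause — no clause boundary is crossed.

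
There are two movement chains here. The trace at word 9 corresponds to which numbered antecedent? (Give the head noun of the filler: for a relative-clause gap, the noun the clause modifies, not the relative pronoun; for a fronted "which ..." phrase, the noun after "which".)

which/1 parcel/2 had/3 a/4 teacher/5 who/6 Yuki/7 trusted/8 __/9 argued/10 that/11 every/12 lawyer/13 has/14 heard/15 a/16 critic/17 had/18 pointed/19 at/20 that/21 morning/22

The marked gap is inside the relative clause, the direct object of "trusted".
Its filler is the head noun "teacher" (via "who"), at word 5.
(The other dependency links word 2 to a gap after word 20.)

5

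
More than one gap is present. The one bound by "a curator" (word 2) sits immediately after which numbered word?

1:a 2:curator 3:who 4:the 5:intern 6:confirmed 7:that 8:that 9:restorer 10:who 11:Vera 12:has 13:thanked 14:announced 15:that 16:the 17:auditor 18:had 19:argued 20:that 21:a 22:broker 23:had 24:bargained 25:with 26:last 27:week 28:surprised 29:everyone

The displaced element is "a curator" (word 2).
It is linked across 3 clause boundaries (that → that → that).
It functions as the object of the preposition "with" of "bargained", so the gap sits immediately after word 25 ("with").
Base order: The intern confirmed that that restorer who Vera has thanked announced that the auditor had argued that a broker had bargained with a curator last week.

25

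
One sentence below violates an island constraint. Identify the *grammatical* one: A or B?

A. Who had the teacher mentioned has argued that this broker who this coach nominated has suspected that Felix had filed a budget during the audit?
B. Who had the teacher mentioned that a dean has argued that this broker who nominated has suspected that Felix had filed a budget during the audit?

In B, the wh-phrase is extracted from inside a complex-NP island (relative clause) (introduced by "who"), which blocks movement.
In A, the extraction path crosses only that-complement boundaries, which are transparent.
So A is grammatical.

A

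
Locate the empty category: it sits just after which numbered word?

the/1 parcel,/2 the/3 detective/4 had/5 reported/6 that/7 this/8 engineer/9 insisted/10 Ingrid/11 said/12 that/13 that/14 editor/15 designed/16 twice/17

The displaced element is "the parcel" (word 2).
It is linked across 3 clause boundaries (that → Ø → that).
It functions as the direct object of "designed", so the gap sits immediately after word 16 ("designed").
Base order: The detective had reported that this engineer insisted Ingrid said that that editor designed the parcel twice.

16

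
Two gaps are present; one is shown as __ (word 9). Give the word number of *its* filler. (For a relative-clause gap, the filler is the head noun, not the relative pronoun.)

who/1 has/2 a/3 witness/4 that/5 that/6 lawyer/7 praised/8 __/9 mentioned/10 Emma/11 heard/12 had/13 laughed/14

The marked gap is inside the relative clause, the direct object of "praised".
Its filler is the head noun "witness" (via "that"), at word 4.
(The other dependency links word 1 to a gap after word 12.)

4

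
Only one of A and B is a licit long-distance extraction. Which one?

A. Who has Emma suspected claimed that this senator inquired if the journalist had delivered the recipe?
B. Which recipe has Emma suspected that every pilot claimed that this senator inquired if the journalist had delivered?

In B, the wh-phrase is extracted from inside a wh-island (introduced by "if"), which blocks movement.
In A, the extraction path crosses only that-complement boundaries, which are transparent.
So A is grammatical.

A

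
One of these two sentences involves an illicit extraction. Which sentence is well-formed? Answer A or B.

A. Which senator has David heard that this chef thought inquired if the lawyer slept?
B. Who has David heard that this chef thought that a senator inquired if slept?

A

In B, the wh-phrase is extracted from inside a wh-island (introduced by "if"), which blocks movement.
In A, the extraction path crosses only that-complement boundaries, which are transparent.
So A is grammatical.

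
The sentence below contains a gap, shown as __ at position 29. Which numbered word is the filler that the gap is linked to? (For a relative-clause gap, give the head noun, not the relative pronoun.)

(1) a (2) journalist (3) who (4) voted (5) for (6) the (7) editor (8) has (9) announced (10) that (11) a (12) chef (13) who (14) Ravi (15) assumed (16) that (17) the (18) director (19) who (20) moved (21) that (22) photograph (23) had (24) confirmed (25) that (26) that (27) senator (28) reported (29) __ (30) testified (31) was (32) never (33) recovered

The gap at 29 is the subject of "testified", inside a relative clause.
The relative pronoun is "who" (word 13); it is bound by the head noun immediately before it.
Its filler is the head noun "chef", at word 12.

12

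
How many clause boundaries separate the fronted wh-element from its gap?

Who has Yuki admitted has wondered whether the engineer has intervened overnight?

1

"who" is extracted from the subject of "wondered".
Boundaries crossed, outermost first: [Ø] — 1 in total.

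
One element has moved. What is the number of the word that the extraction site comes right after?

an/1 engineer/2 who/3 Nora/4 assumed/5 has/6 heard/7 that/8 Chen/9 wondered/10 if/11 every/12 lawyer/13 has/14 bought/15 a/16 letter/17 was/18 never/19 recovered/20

5

The displaced element is "an engineer" (word 2).
It is linked across 1 clause boundary (Ø).
It functions as the subject of "heard", so the gap sits immediately after word 5 ("assumed").
Base order: Nora assumed that an engineer has heard that Chen wondered if every lawyer has bought a letter.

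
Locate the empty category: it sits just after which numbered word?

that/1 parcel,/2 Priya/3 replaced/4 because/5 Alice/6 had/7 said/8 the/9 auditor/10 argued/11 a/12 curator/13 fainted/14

4

The displaced element is "that parcel" (word 2).
It functions as the direct object of "replaced", so the gap sits immediately after word 4 ("replaced").
Base order: Priya replaced that parcel because Alice had said the auditor argued a curator fainted.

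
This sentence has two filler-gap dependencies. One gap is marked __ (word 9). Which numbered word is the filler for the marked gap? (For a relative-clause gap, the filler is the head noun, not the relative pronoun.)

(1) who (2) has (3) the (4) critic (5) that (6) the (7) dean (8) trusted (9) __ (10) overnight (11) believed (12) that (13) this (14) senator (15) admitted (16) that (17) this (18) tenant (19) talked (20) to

The marked gap is inside the relative clause, the direct object of "trusted".
Its filler is the head noun "critic" (via "that"), at word 4.
(The other dependency links word 1 to a gap after word 20.)

4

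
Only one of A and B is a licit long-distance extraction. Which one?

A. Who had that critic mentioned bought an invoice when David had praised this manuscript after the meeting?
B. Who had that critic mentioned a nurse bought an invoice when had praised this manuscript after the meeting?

In B, the wh-phrase is extracted from inside an adjunct island (introduced by "when"), which blocks movement.
In A, the extraction path crosses only that-complement boundaries, which are transparent.
So A is grammatical.

A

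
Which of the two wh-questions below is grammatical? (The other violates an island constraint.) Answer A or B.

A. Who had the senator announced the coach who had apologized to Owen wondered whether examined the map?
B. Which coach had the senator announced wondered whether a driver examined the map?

B

In A, the wh-phrase is extracted from inside a wh-island (introduced by "whether"), which blocks movement.
In B, the extraction path crosses only that-complement boundaries, which are transparent.
So B is grammatical.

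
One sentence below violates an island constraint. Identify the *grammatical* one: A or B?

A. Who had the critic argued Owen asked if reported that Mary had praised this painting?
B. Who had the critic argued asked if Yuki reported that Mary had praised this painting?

B

In A, the wh-phrase is extracted from inside a wh-island (introduced by "if"), which blocks movement.
In B, the extraction path crosses only that-complement boundaries, which are transparent.
So B is grammatical.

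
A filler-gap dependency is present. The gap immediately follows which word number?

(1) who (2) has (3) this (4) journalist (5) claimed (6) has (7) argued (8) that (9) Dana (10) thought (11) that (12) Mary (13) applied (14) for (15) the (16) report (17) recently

The displaced element is "who" (word 1).
It is linked across 1 clause boundary (Ø).
It functions as the subject of "argued", so the gap sits immediately after word 5 ("claimed").
Base order: This journalist has claimed that who has argued that Dana thought that Mary applied for the report recently.

5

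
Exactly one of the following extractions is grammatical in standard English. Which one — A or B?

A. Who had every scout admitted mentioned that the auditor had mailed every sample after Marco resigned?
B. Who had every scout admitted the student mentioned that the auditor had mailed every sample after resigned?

In B, the wh-phrase is extracted from inside an adjunct island (introduced by "after"), which blocks movement.
In A, the extraction path crosses only that-complement boundaries, which are transparent.
So A is grammatical.

A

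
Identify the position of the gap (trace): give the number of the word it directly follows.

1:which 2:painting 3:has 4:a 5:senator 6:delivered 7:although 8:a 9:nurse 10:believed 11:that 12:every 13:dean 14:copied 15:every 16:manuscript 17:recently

6

The displaced element is "which painting" (word 2).
It functions as the direct object of "delivered", so the gap sits immediately after word 6 ("delivered").
Base order: A senator has delivered which painting although a nurse believed that every dean copied every manuscript recently.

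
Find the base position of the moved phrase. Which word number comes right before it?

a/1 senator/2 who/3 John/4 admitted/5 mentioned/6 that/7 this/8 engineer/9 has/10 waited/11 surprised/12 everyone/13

5

The displaced element is "a senator" (word 2).
It is linked across 1 clause boundary (Ø).
It functions as the subject of "mentioned", so the gap sits immediately after word 5 ("admitted").
Base order: John admitted that a senator mentioned that this engineer has waited.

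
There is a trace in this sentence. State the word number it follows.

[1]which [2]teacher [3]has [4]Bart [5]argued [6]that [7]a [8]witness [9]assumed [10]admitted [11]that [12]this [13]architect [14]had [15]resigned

9

The displaced element is "which teacher" (word 2).
It is linked across 2 clause boundaries (that → Ø).
It functions as the subject of "admitted", so the gap sits immediately after word 9 ("assumed").
Base order: Bart has argued that a witness assumed that which teacher admitted that this architect had resigned.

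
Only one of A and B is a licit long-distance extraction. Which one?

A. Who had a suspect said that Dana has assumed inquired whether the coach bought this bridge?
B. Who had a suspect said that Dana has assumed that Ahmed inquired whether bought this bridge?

In B, the wh-phrase is extracted from inside a wh-island (introduced by "whether"), which blocks movement.
In A, the extraction path crosses only that-complement boundaries, which are transparent.
So A is grammatical.

A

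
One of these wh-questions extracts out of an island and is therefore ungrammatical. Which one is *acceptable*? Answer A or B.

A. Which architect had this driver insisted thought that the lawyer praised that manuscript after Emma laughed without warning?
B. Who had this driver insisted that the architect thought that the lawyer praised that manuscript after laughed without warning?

A

In B, the wh-phrase is extracted from inside an adjunct island (introduced by "after"), which blocks movement.
In A, the extraction path crosses only that-complement boundaries, which are transparent.
So A is grammatical.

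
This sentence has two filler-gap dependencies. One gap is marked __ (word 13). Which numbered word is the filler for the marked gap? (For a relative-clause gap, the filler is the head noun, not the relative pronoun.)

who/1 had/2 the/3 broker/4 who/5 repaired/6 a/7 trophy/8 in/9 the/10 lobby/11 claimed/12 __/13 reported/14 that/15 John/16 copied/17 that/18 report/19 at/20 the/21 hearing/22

1

The marked gap is the subject of "reported".
Its filler is the fronted wh-phrase "who", at word 1.
(The other dependency links word 4 to a gap after word 5.)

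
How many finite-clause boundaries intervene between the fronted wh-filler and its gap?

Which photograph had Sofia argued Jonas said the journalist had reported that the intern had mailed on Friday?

3

"which photograph" is extracted from the object of "mailed".
Boundaries crossed, outermost first: [Ø], [Ø], [that] — 3 in total.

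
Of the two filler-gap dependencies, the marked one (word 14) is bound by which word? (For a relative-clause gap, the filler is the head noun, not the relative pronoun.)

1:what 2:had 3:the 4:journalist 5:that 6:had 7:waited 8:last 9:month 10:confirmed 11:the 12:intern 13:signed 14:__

1

The marked gap is the direct object of "signed".
Its filler is the fronted wh-phrase "what", at word 1.
(The other dependency links word 4 to a gap after word 5.)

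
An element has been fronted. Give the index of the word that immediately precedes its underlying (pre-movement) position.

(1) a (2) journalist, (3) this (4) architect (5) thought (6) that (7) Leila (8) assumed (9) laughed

8

The displaced element is "a journalist" (word 2).
It is linked across 2 clause boundaries (that → Ø).
It functions as the subject of "laughed", so the gap sits immediately after word 8 ("assumed").
Base order: This architect thought that Leila assumed a journalist laughed.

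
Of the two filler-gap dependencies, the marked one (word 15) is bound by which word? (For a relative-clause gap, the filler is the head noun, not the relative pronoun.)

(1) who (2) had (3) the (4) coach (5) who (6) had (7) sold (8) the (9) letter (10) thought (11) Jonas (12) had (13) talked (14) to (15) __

1

The marked gap is the object of the preposition "to" of "talked".
Its filler is the fronted wh-phrase "who", at word 1.
(The other dependency links word 4 to a gap after word 5.)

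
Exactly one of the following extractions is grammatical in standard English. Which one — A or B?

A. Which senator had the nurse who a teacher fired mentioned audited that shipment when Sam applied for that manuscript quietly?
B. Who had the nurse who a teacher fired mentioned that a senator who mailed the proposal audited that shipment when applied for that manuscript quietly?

A

In B, the wh-phrase is extracted from inside an adjunct island (introduced by "when"), which blocks movement.
In A, the extraction path crosses only that-complement boundaries, which are transparent.
So A is grammatical.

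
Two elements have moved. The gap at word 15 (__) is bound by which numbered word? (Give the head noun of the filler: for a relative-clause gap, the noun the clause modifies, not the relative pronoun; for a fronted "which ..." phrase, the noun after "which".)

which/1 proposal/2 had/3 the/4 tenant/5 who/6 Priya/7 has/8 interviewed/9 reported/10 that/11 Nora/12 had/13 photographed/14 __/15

2

The marked gap is the direct object of "photographed".
Its filler is the fronted wh-phrase "which proposal", at word 2.
(The other dependency links word 5 to a gap after word 9.)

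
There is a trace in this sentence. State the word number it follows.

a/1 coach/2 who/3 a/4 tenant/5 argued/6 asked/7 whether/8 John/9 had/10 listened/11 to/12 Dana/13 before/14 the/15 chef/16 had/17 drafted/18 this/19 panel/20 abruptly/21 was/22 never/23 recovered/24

6

The displaced element is "a coach" (word 2).
It is linked across 1 clause boundary (Ø).
It functions as the subject of "asked", so the gap sits immediately after word 6 ("argued").
Base order: A tenant argued that a coach asked whether John had listened to Dana before the chef had drafted this panel abruptly.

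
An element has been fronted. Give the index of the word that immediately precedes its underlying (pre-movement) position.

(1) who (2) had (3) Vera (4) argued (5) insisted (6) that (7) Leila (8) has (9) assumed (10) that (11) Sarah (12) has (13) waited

4

The displaced element is "who" (word 1).
It is linked across 1 clause boundary (Ø).
It functions as the subject of "insisted", so the gap sits immediately after word 4 ("argued").
Base order: Vera had argued that who insisted that Leila has assumed that Sarah has waited.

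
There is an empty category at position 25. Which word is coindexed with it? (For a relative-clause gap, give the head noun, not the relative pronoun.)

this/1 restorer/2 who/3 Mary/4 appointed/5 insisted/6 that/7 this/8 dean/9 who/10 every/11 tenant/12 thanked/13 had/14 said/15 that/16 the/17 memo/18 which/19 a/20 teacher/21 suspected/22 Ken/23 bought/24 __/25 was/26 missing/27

18

The gap at 25 is the object of "bought", inside a relative clause.
The relative pronoun is "which" (word 19); it is bound by the head noun immediately before it.
Its filler is the head noun "memo", at word 18.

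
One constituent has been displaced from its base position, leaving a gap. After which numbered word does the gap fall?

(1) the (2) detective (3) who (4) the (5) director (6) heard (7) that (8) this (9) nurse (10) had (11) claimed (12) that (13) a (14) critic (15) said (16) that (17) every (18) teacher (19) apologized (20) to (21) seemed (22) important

20

The displaced element is "the detective" (word 2).
It is linked across 3 clause boundaries (that → that → that).
It functions as the object of the preposition "to" of "apologized", so the gap sits immediately after word 20 ("to").
Base order: The director heard that this nurse had claimed that a critic said that every teacher apologized to the detective.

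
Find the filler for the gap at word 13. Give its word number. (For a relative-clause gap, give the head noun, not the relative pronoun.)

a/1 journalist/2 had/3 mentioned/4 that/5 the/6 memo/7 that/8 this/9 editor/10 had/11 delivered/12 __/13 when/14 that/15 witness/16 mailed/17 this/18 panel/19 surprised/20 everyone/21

The gap at 13 is the object of "delivered", inside a relative clause.
The relative pronoun is "that" (word 8); it is bound by the head noun immediately before it.
Its filler is the head noun "memo", at word 7.

7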